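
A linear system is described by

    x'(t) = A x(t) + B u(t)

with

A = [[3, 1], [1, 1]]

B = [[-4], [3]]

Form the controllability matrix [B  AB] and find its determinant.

31

AB = [[-9], [-1]]
Controllability matrix C = [B  AB] = [[-4, -9], [3, -1]]
det(C) = (-4)·(-1) - (-9)·3 = 4 - (-27) = 31
Since det(C) ≠ 0, rank(C) = 2 and the system is completely controllable.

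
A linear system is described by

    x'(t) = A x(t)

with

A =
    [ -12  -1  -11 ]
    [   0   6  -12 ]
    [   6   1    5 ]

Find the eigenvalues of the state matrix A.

-6, 2, 3

det(sI - A) = s^3 - (tr A)s^2 + (M11 + M22 + M33)s - det A, where Mii is the 2×2 principal minor of A obtained by deleting row i and column i.
tr A = (-12) + 6 + 5 = -1; M11 = 6·5 - (-12)·1 = 30 - (-12) = 42; M22 = (-12)·5 - (-11)·6 = -60 - (-66) = 6; M33 = (-12)·6 - (-1)·0 = -72 - 0 = -72; sum of minors = -24.
det A = (-12)·(6·5 - (-12)·1) - (-1)·(0·5 - (-12)·6) + (-11)·(0·1 - 6·6) = (-12)·42 - (-1)·72 + (-11)·(-36) = -36.
So p(s) = det(sI - A) = s^3 + s^2 - 24s + 36.
Rational-root test: any integer root divides 36. Testing small divisors, s = 2 works: p(2) = 8 + 4 + (-48) + 36 = 0, so (s - 2) is a factor.
Dividing, p(s) = (s - 2)(s^2 + 3s - 18).
Factor s^2 + 3s - 18: two numbers with sum -3 and product -18 are 3 and -6, so s^2 + 3s - 18 = (s - 3)(s + 6).
Hence p(s) = (s - 3) (s - 2) (s + 6), with roots -6, 2, 3.
At least one eigenvalue has non-negative real part, so the system is not asymptotically stable.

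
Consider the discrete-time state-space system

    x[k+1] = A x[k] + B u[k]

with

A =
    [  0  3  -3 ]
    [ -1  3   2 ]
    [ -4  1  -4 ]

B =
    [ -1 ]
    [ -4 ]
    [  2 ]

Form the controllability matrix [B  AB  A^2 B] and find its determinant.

-5331

AB = [[-18], [-7], [-8]]
A^2B = [[3], [-19], [97]]
Controllability matrix C = [B  AB  A^2B] = [[-1, -18, 3], [-4, -7, -19], [2, -8, 97]]
Expanding along the first row, det(C) = (-1)·((-7)·97 - (-19)·(-8)) - (-18)·((-4)·97 - (-19)·2) + 3·((-4)·(-8) - (-7)·2) = (-1)·(-831) - (-18)·(-350) + 3·46 = -5331
Since det(C) ≠ 0, rank(C) = 3 and the system is completely controllable.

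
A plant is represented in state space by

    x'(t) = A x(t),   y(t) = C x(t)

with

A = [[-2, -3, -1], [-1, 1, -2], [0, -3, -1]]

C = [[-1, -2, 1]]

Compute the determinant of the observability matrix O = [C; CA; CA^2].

CA = [[4, -2, 4]]
CA^2 = [[-6, -26, -4]]
Observability matrix O = [C; CA; CA^2] = [[-1, -2, 1], [4, -2, 4], [-6, -26, -4]]
Expanding along the first row, det(O) = (-1)·((-2)·(-4) - 4·(-26)) - (-2)·(4·(-4) - 4·(-6)) + 1·(4·(-26) - (-2)·(-6)) = (-1)·112 - (-2)·8 + 1·(-116) = -212
Since det(O) ≠ 0, rank(O) = 3 and the system is completely observable.

-212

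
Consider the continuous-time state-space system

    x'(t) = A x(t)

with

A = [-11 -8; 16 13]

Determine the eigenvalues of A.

det(sI - A) = s^2 - (tr A)s + det A, with tr A = (-11) + 13 = 2 and det A = (-11)·13 - (-8)·16 = -143 - (-128) = -15.
So p(s) = det(sI - A) = s^2 - 2s - 15.
Factor s^2 - 2s - 15: two numbers with sum 2 and product -15 are 5 and -3, so s^2 - 2s - 15 = (s - 5)(s + 3).
Hence p(s) = (s - 5) (s + 3), with roots -3, 5.
At least one eigenvalue has non-negative real part, so the system is not asymptotically stable.

-3, 5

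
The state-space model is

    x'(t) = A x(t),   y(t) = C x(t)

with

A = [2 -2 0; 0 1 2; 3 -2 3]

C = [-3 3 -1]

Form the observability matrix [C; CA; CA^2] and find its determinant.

CA = [[-9, 11, 3]]
CA^2 = [[-9, 23, 31]]
Observability matrix O = [C; CA; CA^2] = [[-3, 3, -1], [-9, 11, 3], [-9, 23, 31]]
Expanding along the first row, det(O) = (-3)·(11·31 - 3·23) - 3·((-9)·31 - 3·(-9)) + (-1)·((-9)·23 - 11·(-9)) = (-3)·272 - 3·(-252) + (-1)·(-108) = 48
Since det(O) ≠ 0, rank(O) = 3 and the system is completely observable.

48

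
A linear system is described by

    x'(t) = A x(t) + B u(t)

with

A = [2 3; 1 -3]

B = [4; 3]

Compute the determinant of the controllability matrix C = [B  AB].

-71

AB = [[17], [-5]]
Controllability matrix C = [B  AB] = [[4, 17], [3, -5]]
det(C) = 4·(-5) - 17·3 = -20 - 51 = -71
Since det(C) ≠ 0, rank(C) = 2 and the system is completely controllable.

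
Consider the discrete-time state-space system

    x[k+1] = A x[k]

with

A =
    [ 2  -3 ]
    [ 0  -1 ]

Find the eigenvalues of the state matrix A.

-1, 2

det(zI - A) = z^2 - (tr A)z + det A, with tr A = 2 + (-1) = 1 and det A = 2·(-1) - (-3)·0 = -2 - 0 = -2.
So p(z) = det(zI - A) = z^2 - z - 2.
Factor z^2 - z - 2: two numbers with sum 1 and product -2 are 2 and -1, so z^2 - z - 2 = (z - 2)(z + 1).
Hence p(z) = (z - 2) (z + 1), with roots -1, 2.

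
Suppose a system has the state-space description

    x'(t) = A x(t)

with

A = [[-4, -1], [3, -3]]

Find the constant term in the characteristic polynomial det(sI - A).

For a 2×2 matrix, det(sI - A) = s^2 - (tr A)s + det A.
tr A = -7, det A = 15.
So p(s) = s^2 + 7s + 15.
The constant term is 15.

15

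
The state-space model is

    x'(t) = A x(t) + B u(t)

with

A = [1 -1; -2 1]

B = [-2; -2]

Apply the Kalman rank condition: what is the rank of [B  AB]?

2

AB = [[0], [2]]
Controllability matrix C = [B  AB] = [[-2, 0], [-2, 2]]
det(C) = (-2)·2 - 0·(-2) = -4 - 0 = -4 ≠ 0, so rank(C) = 2.
rank(C) = 2 = n, so the pair (A, B) is completely controllable.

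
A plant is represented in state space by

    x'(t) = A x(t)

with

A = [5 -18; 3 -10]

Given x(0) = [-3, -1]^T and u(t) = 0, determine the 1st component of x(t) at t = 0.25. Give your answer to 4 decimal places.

det(sI - A) = s^2 - (tr A)s + det A, with tr A = 5 + (-10) = -5 and det A = 5·(-10) - (-18)·3 = -50 - (-54) = 4.
So p(s) = det(sI - A) = s^2 + 5s + 4.
Factor s^2 + 5s + 4: two numbers with sum -5 and product 4 are -1 and -4, so s^2 + 5s + 4 = (s + 1)(s + 4).
Hence p(s) = (s + 1) (s + 4), with roots -4, -1.
The eigenvalues -4, -1 are distinct and real, so A is diagonalisable and x(t) = e^{At} x(0) = V diag(e^{λ_i t}) V^{-1} x(0), where the columns of V are the eigenvectors.
λ = -4: A - (-4)I = [[9, -18], [3, -6]]. Row 1 gives 9·v1 + (-18)·v2 = 0, so take v_1 = [2, 1]^T.
λ = -1: A - (-1)I = [[6, -18], [3, -9]]. Row 1 gives 6·v1 + (-18)·v2 = 0, so take v_2 = [-3, -1]^T.
V = [v_1 v_2] = [[2, -3], [1, -1]] has det V = 1, so V^{-1} = adj(V)/det V = [[-1, 3], [-1, 2]].
Modal coordinates z(0) = V^{-1} x(0): (-1)·(-3) + 3·(-1) = 0; (-1)·(-3) + 2·(-1) = 1; so z(0) = [0, 1]^T.
x_1(t) = Σ_i (v_i)_1 · z_i(0) · e^{λ_i t} (row 1 of V times the modal terms).
x_1(0.25) = 2·0·e^{-4·0.25} + (-3)·1·e^{-1·0.25} = 0·0.367879 + (-3)·0.778801 = -2.3364.

-2.3364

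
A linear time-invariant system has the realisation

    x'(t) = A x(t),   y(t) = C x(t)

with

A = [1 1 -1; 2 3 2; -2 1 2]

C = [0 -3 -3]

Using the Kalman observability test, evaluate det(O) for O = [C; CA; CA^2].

CA = [[0, -12, -12]]
CA^2 = [[0, -48, -48]]
Observability matrix O = [C; CA; CA^2] = [[0, -3, -3], [0, -12, -12], [0, -48, -48]]
Expanding along the first row, det(O) = 0·((-12)·(-48) - (-12)·(-48)) - (-3)·(0·(-48) - (-12)·0) + (-3)·(0·(-48) - (-12)·0) = 0·0 - (-3)·0 + (-3)·0 = 0
Since det(O) = 0, rank(O) < 3 and the system is not completely observable.

0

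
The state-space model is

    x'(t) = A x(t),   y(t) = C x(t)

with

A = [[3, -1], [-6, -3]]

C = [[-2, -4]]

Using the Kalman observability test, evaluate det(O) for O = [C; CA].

CA = [[18, 14]]
Observability matrix O = [C; CA] = [[-2, -4], [18, 14]]
det(O) = (-2)·14 - (-4)·18 = -28 - (-72) = 44
Since det(O) ≠ 0, rank(O) = 2 and the system is completely observable.

44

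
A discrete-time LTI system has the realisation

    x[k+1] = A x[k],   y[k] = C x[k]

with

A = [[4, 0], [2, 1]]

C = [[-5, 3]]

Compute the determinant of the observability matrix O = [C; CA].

CA = [[-14, 3]]
Observability matrix O = [C; CA] = [[-5, 3], [-14, 3]]
det(O) = (-5)·3 - 3·(-14) = -15 - (-42) = 27
Since det(O) ≠ 0, rank(O) = 2 and the system is completely observable.

27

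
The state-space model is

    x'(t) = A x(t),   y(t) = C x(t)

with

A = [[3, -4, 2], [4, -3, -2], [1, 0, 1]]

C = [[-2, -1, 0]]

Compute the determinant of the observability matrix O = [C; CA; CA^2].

CA = [[-10, 11, -2]]
CA^2 = [[12, 7, -44]]
Observability matrix O = [C; CA; CA^2] = [[-2, -1, 0], [-10, 11, -2], [12, 7, -44]]
Expanding along the first row, det(O) = (-2)·(11·(-44) - (-2)·7) - (-1)·((-10)·(-44) - (-2)·12) + 0·((-10)·7 - 11·12) = (-2)·(-470) - (-1)·464 + 0·(-202) = 1404
Since det(O) ≠ 0, rank(O) = 3 and the system is completely observable.

1404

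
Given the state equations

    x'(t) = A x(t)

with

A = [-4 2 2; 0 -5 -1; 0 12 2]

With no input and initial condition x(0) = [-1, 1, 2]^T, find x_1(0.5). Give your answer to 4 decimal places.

det(sI - A) = s^3 - (tr A)s^2 + (M11 + M22 + M33)s - det A, where Mii is the 2×2 principal minor of A obtained by deleting row i and column i.
tr A = (-4) + (-5) + 2 = -7; M11 = (-5)·2 - (-1)·12 = -10 - (-12) = 2; M22 = (-4)·2 - 2·0 = -8 - 0 = -8; M33 = (-4)·(-5) - 2·0 = 20 - 0 = 20; sum of minors = 14.
det A = (-4)·((-5)·2 - (-1)·12) - 2·(0·2 - (-1)·0) + 2·(0·12 - (-5)·0) = (-4)·2 - 2·0 + 2·0 = -8.
So p(s) = det(sI - A) = s^3 + 7s^2 + 14s + 8.
Rational-root test: any integer root divides 8. Testing small divisors, s = -1 works: p(-1) = -1 + 7 + (-14) + 8 = 0, so (s + 1) is a factor.
Dividing, p(s) = (s + 1)(s^2 + 6s + 8).
Factor s^2 + 6s + 8: two numbers with sum -6 and product 8 are -2 and -4, so s^2 + 6s + 8 = (s + 2)(s + 4).
Hence p(s) = (s + 1) (s + 2) (s + 4), with roots -4, -2, -1.
The eigenvalues -4, -2, -1 are distinct and real, so A is diagonalisable and x(t) = e^{At} x(0) = V diag(e^{λ_i t}) V^{-1} x(0), where the columns of V are the eigenvectors.
λ = -4: A - (-4)I = [[0, 2, 2], [0, -1, -1], [0, 12, 6]]. v must be orthogonal to every row; (row 1) × (row 3) = [-12, 0, 0], so take v_1 = [1, 0, 0]^T.
λ = -2: A - (-2)I = [[-2, 2, 2], [0, -3, -1], [0, 12, 4]]. v must be orthogonal to every row; (row 1) × (row 2) = [4, -2, 6], so take v_2 = [-2, 1, -3]^T.
λ = -1: A - (-1)I = [[-3, 2, 2], [0, -4, -1], [0, 12, 3]]. v must be orthogonal to every row; (row 1) × (row 2) = [6, -3, 12], so take v_3 = [2, -1, 4]^T.
V = [v_1 v_2 v_3] = [[1, -2, 2], [0, 1, -1], [0, -3, 4]] has det V = 1, so V^{-1} = adj(V)/det V = [[1, 2, 0], [0, 4, 1], [0, 3, 1]].
Modal coordinates z(0) = V^{-1} x(0): 1·(-1) + 2·1 + 0·2 = 1; 0·(-1) + 4·1 + 1·2 = 6; 0·(-1) + 3·1 + 1·2 = 5; so z(0) = [1, 6, 5]^T.
x_1(t) = Σ_i (v_i)_1 · z_i(0) · e^{λ_i t} (row 1 of V times the modal terms).
x_1(0.5) = 1·1·e^{-4·0.5} + (-2)·6·e^{-2·0.5} + 2·5·e^{-1·0.5} = 1·0.135335 + (-12)·0.367879 + 10·0.606531 = 1.7861.

1.7861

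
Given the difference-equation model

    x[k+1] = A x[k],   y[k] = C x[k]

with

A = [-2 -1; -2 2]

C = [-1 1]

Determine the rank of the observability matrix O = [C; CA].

2

CA = [[0, 3]]
Observability matrix O = [C; CA] = [[-1, 1], [0, 3]]
det(O) = (-1)·3 - 1·0 = -3 - 0 = -3 ≠ 0, so rank(O) = 2.
rank(O) = 2 = n, so the pair (A, C) is completely observable.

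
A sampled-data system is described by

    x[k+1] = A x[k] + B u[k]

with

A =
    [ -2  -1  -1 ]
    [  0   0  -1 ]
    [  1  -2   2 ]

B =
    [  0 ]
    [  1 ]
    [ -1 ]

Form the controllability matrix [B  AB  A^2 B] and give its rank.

3

AB = [[0], [1], [-4]]
A^2B = [[3], [4], [-10]]
Controllability matrix C = [B  AB  A^2B] = [[0, 0, 3], [1, 1, 4], [-1, -4, -10]]
det(C) = 0·(1·(-10) - 4·(-4)) - 0·(1·(-10) - 4·(-1)) + 3·(1·(-4) - 1·(-1)) = 0·6 - 0·(-6) + 3·(-3) = -9 ≠ 0, so rank(C) = 3.
rank(C) = 3 = n, so the pair (A, B) is completely controllable.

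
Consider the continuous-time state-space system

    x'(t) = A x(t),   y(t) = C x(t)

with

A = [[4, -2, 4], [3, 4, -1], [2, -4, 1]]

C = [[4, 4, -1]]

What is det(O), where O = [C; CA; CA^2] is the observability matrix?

CA = [[26, 12, 11]]
CA^2 = [[162, -48, 103]]
Observability matrix O = [C; CA; CA^2] = [[4, 4, -1], [26, 12, 11], [162, -48, 103]]
Expanding along the first row, det(O) = 4·(12·103 - 11·(-48)) - 4·(26·103 - 11·162) + (-1)·(26·(-48) - 12·162) = 4·1764 - 4·896 + (-1)·(-3192) = 6664
Since det(O) ≠ 0, rank(O) = 3 and the system is completely observable.

6664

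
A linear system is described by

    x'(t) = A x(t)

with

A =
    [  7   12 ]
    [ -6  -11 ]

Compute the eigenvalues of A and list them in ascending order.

-5, 1

det(sI - A) = s^2 - (tr A)s + det A, with tr A = 7 + (-11) = -4 and det A = 7·(-11) - 12·(-6) = -77 - (-72) = -5.
So p(s) = det(sI - A) = s^2 + 4s - 5.
Factor s^2 + 4s - 5: two numbers with sum -4 and product -5 are 1 and -5, so s^2 + 4s - 5 = (s - 1)(s + 5).
Hence p(s) = (s - 1) (s + 5), with roots -5, 1.
At least one eigenvalue has non-negative real part, so the system is not asymptotically stable.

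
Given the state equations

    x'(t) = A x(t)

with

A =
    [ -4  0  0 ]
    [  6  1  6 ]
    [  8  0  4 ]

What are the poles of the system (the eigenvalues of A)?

det(sI - A) = s^3 - (tr A)s^2 + (M11 + M22 + M33)s - det A, where Mii is the 2×2 principal minor of A obtained by deleting row i and column i.
tr A = (-4) + 1 + 4 = 1; M11 = 1·4 - 6·0 = 4 - 0 = 4; M22 = (-4)·4 - 0·8 = -16 - 0 = -16; M33 = (-4)·1 - 0·6 = -4 - 0 = -4; sum of minors = -16.
det A = (-4)·(1·4 - 6·0) - 0·(6·4 - 6·8) + 0·(6·0 - 1·8) = (-4)·4 - 0·(-24) + 0·(-8) = -16.
So p(s) = det(sI - A) = s^3 - s^2 - 16s + 16.
Rational-root test: any integer root divides 16. Testing small divisors, s = 1 works: p(1) = 1 + (-1) + (-16) + 16 = 0, so (s - 1) is a factor.
Dividing, p(s) = (s - 1)(s^2 - 16).
Factor s^2 - 16: two numbers with sum 0 and product -16 are 4 and -4, so s^2 - 16 = (s - 4)(s + 4).
Hence p(s) = (s - 4) (s - 1) (s + 4), with roots -4, 1, 4.
At least one eigenvalue has non-negative real part, so the system is not asymptotically stable.

-4, 1, 4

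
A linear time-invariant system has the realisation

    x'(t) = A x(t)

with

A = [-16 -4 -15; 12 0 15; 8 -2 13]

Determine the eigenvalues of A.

det(sI - A) = s^3 - (tr A)s^2 + (M11 + M22 + M33)s - det A, where Mii is the 2×2 principal minor of A obtained by deleting row i and column i.
tr A = (-16) + 0 + 13 = -3; M11 = 0·13 - 15·(-2) = 0 - (-30) = 30; M22 = (-16)·13 - (-15)·8 = -208 - (-120) = -88; M33 = (-16)·0 - (-4)·12 = 0 - (-48) = 48; sum of minors = -10.
det A = (-16)·(0·13 - 15·(-2)) - (-4)·(12·13 - 15·8) + (-15)·(12·(-2) - 0·8) = (-16)·30 - (-4)·36 + (-15)·(-24) = 24.
So p(s) = det(sI - A) = s^3 + 3s^2 - 10s - 24.
Rational-root test: any integer root divides -24. Testing small divisors, s = -2 works: p(-2) = -8 + 12 + 20 + (-24) = 0, so (s + 2) is a factor.
Dividing, p(s) = (s + 2)(s^2 + s - 12).
Factor s^2 + s - 12: two numbers with sum -1 and product -12 are 3 and -4, so s^2 + s - 12 = (s - 3)(s + 4).
Hence p(s) = (s - 3) (s + 2) (s + 4), with roots -4, -2, 3.
At least one eigenvalue has non-negative real part, so the system is not asymptotically stable.

-4, -2, 3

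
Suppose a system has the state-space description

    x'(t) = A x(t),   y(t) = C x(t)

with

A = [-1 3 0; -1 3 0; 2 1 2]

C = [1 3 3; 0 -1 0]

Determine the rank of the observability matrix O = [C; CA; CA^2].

3

CA = [[2, 15, 6], [1, -3, 0]]
CA^2 = [[-5, 57, 12], [2, -6, 0]]
Observability matrix O = [C; CA; CA^2] = [[1, 3, 3], [0, -1, 0], [2, 15, 6], [1, -3, 0], [-5, 57, 12], [2, -6, 0]]
Take the 3×3 submatrix of O formed by rows 1, 2, 4: [[1, 3, 3], [0, -1, 0], [1, -3, 0]]. Its determinant is 1·((-1)·0 - 0·(-3)) - 3·(0·0 - 0·1) + 3·(0·(-3) - (-1)·1) = 1·0 - 3·0 + 3·1 = 3 ≠ 0.
So rank(O) ≥ 3; since O has 3 columns, rank(O) = 3.
rank(O) = 3 = n, so the pair (A, C) is completely observable.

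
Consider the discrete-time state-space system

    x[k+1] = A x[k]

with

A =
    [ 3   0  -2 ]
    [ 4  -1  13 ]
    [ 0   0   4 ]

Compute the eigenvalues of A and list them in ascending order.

det(zI - A) = z^3 - (tr A)z^2 + (M11 + M22 + M33)z - det A, where Mii is the 2×2 principal minor of A obtained by deleting row i and column i.
tr A = 3 + (-1) + 4 = 6; M11 = (-1)·4 - 13·0 = -4 - 0 = -4; M22 = 3·4 - (-2)·0 = 12 - 0 = 12; M33 = 3·(-1) - 0·4 = -3 - 0 = -3; sum of minors = 5.
det A = 3·((-1)·4 - 13·0) - 0·(4·4 - 13·0) + (-2)·(4·0 - (-1)·0) = 3·(-4) - 0·16 + (-2)·0 = -12.
So p(z) = det(zI - A) = z^3 - 6z^2 + 5z + 12.
Rational-root test: any integer root divides 12. Testing small divisors, z = -1 works: p(-1) = -1 + (-6) + (-5) + 12 = 0, so (z + 1) is a factor.
Dividing, p(z) = (z + 1)(z^2 - 7z + 12).
Factor z^2 - 7z + 12: two numbers with sum 7 and product 12 are 4 and 3, so z^2 - 7z + 12 = (z - 4)(z - 3).
Hence p(z) = (z - 4) (z - 3) (z + 1), with roots -1, 3, 4.

-1, 3, 4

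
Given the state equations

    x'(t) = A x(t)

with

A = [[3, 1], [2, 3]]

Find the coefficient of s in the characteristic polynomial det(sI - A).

-6

For a 2×2 matrix, det(sI - A) = s^2 - (tr A)s + det A.
tr A = 6, det A = 7.
So p(s) = s^2 - 6s + 7.
The coefficient of s is -6.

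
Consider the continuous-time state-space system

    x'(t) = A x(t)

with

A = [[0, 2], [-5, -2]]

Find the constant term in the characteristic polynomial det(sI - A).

For a 2×2 matrix, det(sI - A) = s^2 - (tr A)s + det A.
tr A = -2, det A = 10.
So p(s) = s^2 + 2s + 10.
The constant term is 10.

10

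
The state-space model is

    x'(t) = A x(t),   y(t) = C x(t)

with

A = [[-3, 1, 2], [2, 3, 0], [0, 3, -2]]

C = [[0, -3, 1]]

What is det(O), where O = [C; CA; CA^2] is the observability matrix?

396

CA = [[-6, -6, -2]]
CA^2 = [[6, -30, -8]]
Observability matrix O = [C; CA; CA^2] = [[0, -3, 1], [-6, -6, -2], [6, -30, -8]]
Expanding along the first row, det(O) = 0·((-6)·(-8) - (-2)·(-30)) - (-3)·((-6)·(-8) - (-2)·6) + 1·((-6)·(-30) - (-6)·6) = 0·(-12) - (-3)·60 + 1·216 = 396
Since det(O) ≠ 0, rank(O) = 3 and the system is completely observable.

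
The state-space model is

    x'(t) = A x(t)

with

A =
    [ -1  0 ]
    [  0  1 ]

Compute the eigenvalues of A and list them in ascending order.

-1, 1

det(sI - A) = s^2 - (tr A)s + det A, with tr A = (-1) + 1 = 0 and det A = (-1)·1 - 0·0 = -1 - 0 = -1.
So p(s) = det(sI - A) = s^2 - 1.
Factor s^2 - 1: two numbers with sum 0 and product -1 are 1 and -1, so s^2 - 1 = (s - 1)(s + 1).
Hence p(s) = (s - 1) (s + 1), with roots -1, 1.
At least one eigenvalue has non-negative real part, so the system is not asymptotically stable.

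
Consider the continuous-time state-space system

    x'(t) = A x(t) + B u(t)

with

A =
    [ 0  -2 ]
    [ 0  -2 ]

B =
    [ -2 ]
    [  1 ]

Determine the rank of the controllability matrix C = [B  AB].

2

AB = [[-2], [-2]]
Controllability matrix C = [B  AB] = [[-2, -2], [1, -2]]
det(C) = (-2)·(-2) - (-2)·1 = 4 - (-2) = 6 ≠ 0, so rank(C) = 2.
rank(C) = 2 = n, so the pair (A, B) is completely controllable.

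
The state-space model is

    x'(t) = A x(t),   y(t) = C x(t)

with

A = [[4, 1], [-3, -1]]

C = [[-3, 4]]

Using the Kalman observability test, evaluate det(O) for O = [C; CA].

117

CA = [[-24, -7]]
Observability matrix O = [C; CA] = [[-3, 4], [-24, -7]]
det(O) = (-3)·(-7) - 4·(-24) = 21 - (-96) = 117
Since det(O) ≠ 0, rank(O) = 2 and the system is completely observable.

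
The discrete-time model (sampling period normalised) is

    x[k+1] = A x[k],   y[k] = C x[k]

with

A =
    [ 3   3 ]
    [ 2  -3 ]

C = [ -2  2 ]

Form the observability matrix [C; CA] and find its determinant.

CA = [[-2, -12]]
Observability matrix O = [C; CA] = [[-2, 2], [-2, -12]]
det(O) = (-2)·(-12) - 2·(-2) = 24 - (-4) = 28
Since det(O) ≠ 0, rank(O) = 2 and the system is completely observable.

28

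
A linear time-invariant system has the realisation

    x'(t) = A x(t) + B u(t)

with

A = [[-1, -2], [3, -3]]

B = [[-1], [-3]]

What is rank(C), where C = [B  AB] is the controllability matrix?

2

AB = [[7], [6]]
Controllability matrix C = [B  AB] = [[-1, 7], [-3, 6]]
det(C) = (-1)·6 - 7·(-3) = -6 - (-21) = 15 ≠ 0, so rank(C) = 2.
rank(C) = 2 = n, so the pair (A, B) is completely controllable.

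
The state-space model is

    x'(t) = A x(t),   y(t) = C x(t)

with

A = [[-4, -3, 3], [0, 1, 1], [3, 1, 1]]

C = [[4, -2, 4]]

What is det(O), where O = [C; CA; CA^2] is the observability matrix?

CA = [[-4, -10, 14]]
CA^2 = [[58, 16, -8]]
Observability matrix O = [C; CA; CA^2] = [[4, -2, 4], [-4, -10, 14], [58, 16, -8]]
Expanding along the first row, det(O) = 4·((-10)·(-8) - 14·16) - (-2)·((-4)·(-8) - 14·58) + 4·((-4)·16 - (-10)·58) = 4·(-144) - (-2)·(-780) + 4·516 = -72
Since det(O) ≠ 0, rank(O) = 3 and the system is completely observable.

-72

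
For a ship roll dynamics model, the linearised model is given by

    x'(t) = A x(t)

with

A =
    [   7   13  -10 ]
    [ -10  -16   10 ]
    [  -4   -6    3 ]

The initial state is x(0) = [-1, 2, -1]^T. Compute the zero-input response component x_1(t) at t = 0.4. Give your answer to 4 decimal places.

det(sI - A) = s^3 - (tr A)s^2 + (M11 + M22 + M33)s - det A, where Mii is the 2×2 principal minor of A obtained by deleting row i and column i.
tr A = 7 + (-16) + 3 = -6; M11 = (-16)·3 - 10·(-6) = -48 - (-60) = 12; M22 = 7·3 - (-10)·(-4) = 21 - 40 = -19; M33 = 7·(-16) - 13·(-10) = -112 - (-130) = 18; sum of minors = 11.
det A = 7·((-16)·3 - 10·(-6)) - 13·((-10)·3 - 10·(-4)) + (-10)·((-10)·(-6) - (-16)·(-4)) = 7·12 - 13·10 + (-10)·(-4) = -6.
So p(s) = det(sI - A) = s^3 + 6s^2 + 11s + 6.
Rational-root test: any integer root divides 6. Testing small divisors, s = -1 works: p(-1) = -1 + 6 + (-11) + 6 = 0, so (s + 1) is a factor.
Dividing, p(s) = (s + 1)(s^2 + 5s + 6).
Factor s^2 + 5s + 6: two numbers with sum -5 and product 6 are -2 and -3, so s^2 + 5s + 6 = (s + 2)(s + 3).
Hence p(s) = (s + 1) (s + 2) (s + 3), with roots -3, -2, -1.
The eigenvalues -3, -2, -1 are distinct and real, so A is diagonalisable and x(t) = e^{At} x(0) = V diag(e^{λ_i t}) V^{-1} x(0), where the columns of V are the eigenvectors.
λ = -3: A - (-3)I = [[10, 13, -10], [-10, -13, 10], [-4, -6, 6]]. v must be orthogonal to every row; (row 1) × (row 3) = [18, -20, -8], so take v_1 = [-9, 10, 4]^T.
λ = -2: A - (-2)I = [[9, 13, -10], [-10, -14, 10], [-4, -6, 5]]. v must be orthogonal to every row; (row 1) × (row 2) = [-10, 10, 4], so take v_2 = [-5, 5, 2]^T.
λ = -1: A - (-1)I = [[8, 13, -10], [-10, -15, 10], [-4, -6, 4]]. v must be orthogonal to every row; (row 1) × (row 2) = [-20, 20, 10], so take v_3 = [-2, 2, 1]^T.
V = [v_1 v_2 v_3] = [[-9, -5, -2], [10, 5, 2], [4, 2, 1]] has det V = 1, so V^{-1} = adj(V)/det V = [[1, 1, 0], [-2, -1, -2], [0, -2, 5]].
Modal coordinates z(0) = V^{-1} x(0): 1·(-1) + 1·2 + 0·(-1) = 1; (-2)·(-1) + (-1)·2 + (-2)·(-1) = 2; 0·(-1) + (-2)·2 + 5·(-1) = -9; so z(0) = [1, 2, -9]^T.
x_1(t) = Σ_i (v_i)_1 · z_i(0) · e^{λ_i t} (row 1 of V times the modal terms).
x_1(0.4) = (-9)·1·e^{-3·0.4} + (-5)·2·e^{-2·0.4} + (-2)·(-9)·e^{-1·0.4} = (-9)·0.301194 + (-10)·0.449329 + 18·0.670320 = 4.8617.

4.8617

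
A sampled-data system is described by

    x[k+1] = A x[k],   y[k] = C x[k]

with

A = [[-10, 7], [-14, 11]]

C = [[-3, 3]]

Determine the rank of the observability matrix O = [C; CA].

CA = [[-12, 12]]
Observability matrix O = [C; CA] = [[-3, 3], [-12, 12]]
Every row of O is a scalar multiple of row 1 = [-3, 3] (multipliers 1, 4), so the rows span a one-dimensional space.
O ≠ 0, hence rank(O) = 1.
rank(O) = 1 < n = 2, so the pair (A, C) is not completely observable.

1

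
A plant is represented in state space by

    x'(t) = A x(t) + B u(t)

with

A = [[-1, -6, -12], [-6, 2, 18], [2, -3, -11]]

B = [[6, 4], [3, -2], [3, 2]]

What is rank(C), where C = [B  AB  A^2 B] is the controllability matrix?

2

AB = [[-60, -16], [24, 8], [-30, -8]]
A^2B = [[276, 64], [-132, -32], [138, 32]]
Controllability matrix C = [B  AB  A^2B] = [[6, 4, -60, -16, 276, 64], [3, -2, 24, 8, -132, -32], [3, 2, -30, -8, 138, 32]]
The rows r1, r2, r3 of C are linearly dependent: -r1 + 2·r3 = 0 (check each entry), so rank(C) ≤ 2.
The 2×2 minor from rows 1, 2, columns 1, 2 is 6·(-2) - 4·3 = -12 - 12 = -24 ≠ 0, so rank(C) = 2.
rank(C) = 2 < n = 3, so the pair (A, B) is not completely controllable.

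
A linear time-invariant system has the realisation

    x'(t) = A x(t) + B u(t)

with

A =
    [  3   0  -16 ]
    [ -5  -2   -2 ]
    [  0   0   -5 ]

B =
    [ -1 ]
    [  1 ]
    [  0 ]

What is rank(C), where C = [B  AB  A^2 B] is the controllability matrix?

1

AB = [[-3], [3], [0]]
A^2B = [[-9], [9], [0]]
Controllability matrix C = [B  AB  A^2B] = [[-1, -3, -9], [1, 3, 9], [0, 0, 0]]
Every column of C is a scalar multiple of column 1 = [-1, 1, 0] (multipliers 1, 3, 9), so the columns span a one-dimensional space.
C ≠ 0, hence rank(C) = 1.
rank(C) = 1 < n = 3, so the pair (A, B) is not completely controllable.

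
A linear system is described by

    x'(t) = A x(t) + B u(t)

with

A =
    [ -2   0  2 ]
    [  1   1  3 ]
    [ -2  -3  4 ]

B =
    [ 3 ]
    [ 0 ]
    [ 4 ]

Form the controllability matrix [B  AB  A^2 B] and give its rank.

AB = [[2], [15], [10]]
A^2B = [[16], [47], [-9]]
Controllability matrix C = [B  AB  A^2B] = [[3, 2, 16], [0, 15, 47], [4, 10, -9]]
det(C) = 3·(15·(-9) - 47·10) - 2·(0·(-9) - 47·4) + 16·(0·10 - 15·4) = 3·(-605) - 2·(-188) + 16·(-60) = -2399 ≠ 0, so rank(C) = 3.
rank(C) = 3 = n, so the pair (A, B) is completely controllable.

3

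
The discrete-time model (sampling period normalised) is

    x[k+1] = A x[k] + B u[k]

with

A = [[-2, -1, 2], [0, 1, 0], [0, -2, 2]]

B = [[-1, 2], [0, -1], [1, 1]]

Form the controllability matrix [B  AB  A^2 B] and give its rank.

AB = [[4, -1], [0, -1], [2, 4]]
A^2B = [[-4, 11], [0, -1], [4, 10]]
Controllability matrix C = [B  AB  A^2B] = [[-1, 2, 4, -1, -4, 11], [0, -1, 0, -1, 0, -1], [1, 1, 2, 4, 4, 10]]
Take the 3×3 submatrix of C formed by columns 1, 2, 3: [[-1, 2, 4], [0, -1, 0], [1, 1, 2]]. Its determinant is (-1)·((-1)·2 - 0·1) - 2·(0·2 - 0·1) + 4·(0·1 - (-1)·1) = (-1)·(-2) - 2·0 + 4·1 = 6 ≠ 0.
So rank(C) ≥ 3; since C has 3 rows, rank(C) = 3.
rank(C) = 3 = n, so the pair (A, B) is completely controllable.

3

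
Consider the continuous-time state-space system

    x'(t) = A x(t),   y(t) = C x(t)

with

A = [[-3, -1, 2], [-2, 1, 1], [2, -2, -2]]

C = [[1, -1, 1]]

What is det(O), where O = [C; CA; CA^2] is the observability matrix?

9

CA = [[1, -4, -1]]
CA^2 = [[3, -3, 0]]
Observability matrix O = [C; CA; CA^2] = [[1, -1, 1], [1, -4, -1], [3, -3, 0]]
Expanding along the first row, det(O) = 1·((-4)·0 - (-1)·(-3)) - (-1)·(1·0 - (-1)·3) + 1·(1·(-3) - (-4)·3) = 1·(-3) - (-1)·3 + 1·9 = 9
Since det(O) ≠ 0, rank(O) = 3 and the system is completely observable.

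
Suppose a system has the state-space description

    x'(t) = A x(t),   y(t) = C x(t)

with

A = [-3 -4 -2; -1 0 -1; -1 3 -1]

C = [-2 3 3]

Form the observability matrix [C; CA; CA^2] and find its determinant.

CA = [[0, 17, -2]]
CA^2 = [[-15, -6, -15]]
Observability matrix O = [C; CA; CA^2] = [[-2, 3, 3], [0, 17, -2], [-15, -6, -15]]
Expanding along the first row, det(O) = (-2)·(17·(-15) - (-2)·(-6)) - 3·(0·(-15) - (-2)·(-15)) + 3·(0·(-6) - 17·(-15)) = (-2)·(-267) - 3·(-30) + 3·255 = 1389
Since det(O) ≠ 0, rank(O) = 3 and the system is completely observable.

1389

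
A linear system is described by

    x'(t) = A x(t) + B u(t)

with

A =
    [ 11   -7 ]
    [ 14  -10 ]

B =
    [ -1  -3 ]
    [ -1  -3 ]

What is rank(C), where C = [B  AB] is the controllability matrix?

1

AB = [[-4, -12], [-4, -12]]
Controllability matrix C = [B  AB] = [[-1, -3, -4, -12], [-1, -3, -4, -12]]
Every column of C is a scalar multiple of column 1 = [-1, -1] (multipliers 1, 3, 4, 12), so the columns span a one-dimensional space.
C ≠ 0, hence rank(C) = 1.
rank(C) = 1 < n = 2, so the pair (A, B) is not completely controllable.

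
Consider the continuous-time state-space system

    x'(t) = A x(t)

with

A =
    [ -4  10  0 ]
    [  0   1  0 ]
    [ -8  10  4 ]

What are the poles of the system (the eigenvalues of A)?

det(sI - A) = s^3 - (tr A)s^2 + (M11 + M22 + M33)s - det A, where Mii is the 2×2 principal minor of A obtained by deleting row i and column i.
tr A = (-4) + 1 + 4 = 1; M11 = 1·4 - 0·10 = 4 - 0 = 4; M22 = (-4)·4 - 0·(-8) = -16 - 0 = -16; M33 = (-4)·1 - 10·0 = -4 - 0 = -4; sum of minors = -16.
det A = (-4)·(1·4 - 0·10) - 10·(0·4 - 0·(-8)) + 0·(0·10 - 1·(-8)) = (-4)·4 - 10·0 + 0·8 = -16.
So p(s) = det(sI - A) = s^3 - s^2 - 16s + 16.
Rational-root test: any integer root divides 16. Testing small divisors, s = 1 works: p(1) = 1 + (-1) + (-16) + 16 = 0, so (s - 1) is a factor.
Dividing, p(s) = (s - 1)(s^2 - 16).
Factor s^2 - 16: two numbers with sum 0 and product -16 are 4 and -4, so s^2 - 16 = (s - 4)(s + 4).
Hence p(s) = (s - 4) (s - 1) (s + 4), with roots -4, 1, 4.
At least one eigenvalue has non-negative real part, so the system is not asymptotically stable.

-4, 1, 4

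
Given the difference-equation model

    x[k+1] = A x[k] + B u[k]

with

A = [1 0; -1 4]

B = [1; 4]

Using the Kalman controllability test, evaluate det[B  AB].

AB = [[1], [15]]
Controllability matrix C = [B  AB] = [[1, 1], [4, 15]]
det(C) = 1·15 - 1·4 = 15 - 4 = 11
Since det(C) ≠ 0, rank(C) = 2 and the system is completely controllable.

11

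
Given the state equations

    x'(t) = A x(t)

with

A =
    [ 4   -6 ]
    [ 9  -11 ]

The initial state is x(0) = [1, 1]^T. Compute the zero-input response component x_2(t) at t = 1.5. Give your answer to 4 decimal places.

0.0498

det(sI - A) = s^2 - (tr A)s + det A, with tr A = 4 + (-11) = -7 and det A = 4·(-11) - (-6)·9 = -44 - (-54) = 10.
So p(s) = det(sI - A) = s^2 + 7s + 10.
Factor s^2 + 7s + 10: two numbers with sum -7 and product 10 are -2 and -5, so s^2 + 7s + 10 = (s + 2)(s + 5).
Hence p(s) = (s + 2) (s + 5), with roots -5, -2.
The eigenvalues -5, -2 are distinct and real, so A is diagonalisable and x(t) = e^{At} x(0) = V diag(e^{λ_i t}) V^{-1} x(0), where the columns of V are the eigenvectors.
λ = -5: A - (-5)I = [[9, -6], [9, -6]]. Row 1 gives 9·v1 + (-6)·v2 = 0, so take v_1 = [2, 3]^T.
λ = -2: A - (-2)I = [[6, -6], [9, -9]]. Row 1 gives 6·v1 + (-6)·v2 = 0, so take v_2 = [-1, -1]^T.
V = [v_1 v_2] = [[2, -1], [3, -1]] has det V = 1, so V^{-1} = adj(V)/det V = [[-1, 1], [-3, 2]].
Modal coordinates z(0) = V^{-1} x(0): (-1)·1 + 1·1 = 0; (-3)·1 + 2·1 = -1; so z(0) = [0, -1]^T.
x_2(t) = Σ_i (v_i)_2 · z_i(0) · e^{λ_i t} (row 2 of V times the modal terms).
x_2(1.5) = 3·0·e^{-5·1.5} + (-1)·(-1)·e^{-2·1.5} = 0·0.000553 + 1·0.049787 = 0.0498.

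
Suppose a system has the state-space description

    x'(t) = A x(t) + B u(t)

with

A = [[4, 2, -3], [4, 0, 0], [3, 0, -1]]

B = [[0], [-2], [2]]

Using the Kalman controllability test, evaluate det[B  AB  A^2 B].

AB = [[-10], [0], [-2]]
A^2B = [[-34], [-40], [-28]]
Controllability matrix C = [B  AB  A^2B] = [[0, -10, -34], [-2, 0, -40], [2, -2, -28]]
Expanding along the first row, det(C) = 0·(0·(-28) - (-40)·(-2)) - (-10)·((-2)·(-28) - (-40)·2) + (-34)·((-2)·(-2) - 0·2) = 0·(-80) - (-10)·136 + (-34)·4 = 1224
Since det(C) ≠ 0, rank(C) = 3 and the system is completely controllable.

1224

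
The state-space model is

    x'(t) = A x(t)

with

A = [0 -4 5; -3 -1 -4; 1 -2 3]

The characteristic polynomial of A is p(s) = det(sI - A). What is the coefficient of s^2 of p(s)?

Expand det(sI - A) for the 3×3 matrix.
p(s) = s^3 - 2s^2 - 28s - 15.
(Check: constant term = det(-A) = (-1)^3 det A = -15; coefficient of s^2 = -tr A = -2.)
The coefficient of s^2 is -2.

-2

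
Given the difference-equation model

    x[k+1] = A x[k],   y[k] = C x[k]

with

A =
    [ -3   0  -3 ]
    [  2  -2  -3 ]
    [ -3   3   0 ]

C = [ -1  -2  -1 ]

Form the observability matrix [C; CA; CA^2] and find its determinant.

CA = [[2, 1, 9]]
CA^2 = [[-31, 25, -9]]
Observability matrix O = [C; CA; CA^2] = [[-1, -2, -1], [2, 1, 9], [-31, 25, -9]]
Expanding along the first row, det(O) = (-1)·(1·(-9) - 9·25) - (-2)·(2·(-9) - 9·(-31)) + (-1)·(2·25 - 1·(-31)) = (-1)·(-234) - (-2)·261 + (-1)·81 = 675
Since det(O) ≠ 0, rank(O) = 3 and the system is completely observable.

675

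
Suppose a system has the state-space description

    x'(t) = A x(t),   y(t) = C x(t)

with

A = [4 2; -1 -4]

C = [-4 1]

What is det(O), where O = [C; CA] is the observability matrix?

65

CA = [[-17, -12]]
Observability matrix O = [C; CA] = [[-4, 1], [-17, -12]]
det(O) = (-4)·(-12) - 1·(-17) = 48 - (-17) = 65
Since det(O) ≠ 0, rank(O) = 2 and the system is completely observable.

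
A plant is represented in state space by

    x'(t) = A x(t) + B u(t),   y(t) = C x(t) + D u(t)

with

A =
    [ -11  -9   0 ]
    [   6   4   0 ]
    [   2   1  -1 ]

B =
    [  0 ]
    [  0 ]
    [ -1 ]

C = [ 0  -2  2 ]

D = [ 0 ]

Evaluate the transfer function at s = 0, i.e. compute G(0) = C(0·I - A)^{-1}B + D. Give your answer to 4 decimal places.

G(0) = C(-A)^{-1}B + D = -C A^{-1} B + D.
det A = -10, so A^{-1} = (1/-10)·adj(A) = [[2/5, 9/10, 0], [-3/5, -11/10, 0], [1/5, 7/10, -1]]
A^{-1} B = [0, 0, 1]^T
C A^{-1} B = 2
G(0) = D - C A^{-1} B = 0 - (2) = -2

-2.0000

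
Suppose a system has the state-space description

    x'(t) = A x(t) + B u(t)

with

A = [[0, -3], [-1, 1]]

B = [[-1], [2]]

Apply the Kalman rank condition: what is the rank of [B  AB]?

2

AB = [[-6], [3]]
Controllability matrix C = [B  AB] = [[-1, -6], [2, 3]]
det(C) = (-1)·3 - (-6)·2 = -3 - (-12) = 9 ≠ 0, so rank(C) = 2.
rank(C) = 2 = n, so the pair (A, B) is completely controllable.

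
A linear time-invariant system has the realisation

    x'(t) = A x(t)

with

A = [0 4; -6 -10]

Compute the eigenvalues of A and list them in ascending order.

-6, -4

det(sI - A) = s^2 - (tr A)s + det A, with tr A = 0 + (-10) = -10 and det A = 0·(-10) - 4·(-6) = 0 - (-24) = 24.
So p(s) = det(sI - A) = s^2 + 10s + 24.
Factor s^2 + 10s + 24: two numbers with sum -10 and product 24 are -4 and -6, so s^2 + 10s + 24 = (s + 4)(s + 6).
Hence p(s) = (s + 4) (s + 6), with roots -6, -4.
All eigenvalues have negative real part, so the system is asymptotically stable.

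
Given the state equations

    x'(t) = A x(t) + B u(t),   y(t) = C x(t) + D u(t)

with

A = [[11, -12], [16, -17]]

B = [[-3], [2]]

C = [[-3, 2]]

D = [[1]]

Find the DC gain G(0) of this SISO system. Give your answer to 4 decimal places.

G(0) = C(-A)^{-1}B + D = -C A^{-1} B + D.
det A = 5, so A^{-1} = (1/5)·adj(A) = [[-17/5, 12/5], [-16/5, 11/5]]
A^{-1} B = [15, 14]^T
C A^{-1} B = -17
G(0) = D - C A^{-1} B = 1 - (-17) = 18

18.0000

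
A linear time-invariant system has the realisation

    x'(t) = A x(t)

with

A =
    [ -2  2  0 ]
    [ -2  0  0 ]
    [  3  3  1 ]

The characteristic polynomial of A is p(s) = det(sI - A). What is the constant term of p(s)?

-4

Expand det(sI - A) for the 3×3 matrix.
p(s) = s^3 + s^2 + 2s - 4.
(Check: constant term = det(-A) = (-1)^3 det A = -4; coefficient of s^2 = -tr A = 1.)
The constant term is -4.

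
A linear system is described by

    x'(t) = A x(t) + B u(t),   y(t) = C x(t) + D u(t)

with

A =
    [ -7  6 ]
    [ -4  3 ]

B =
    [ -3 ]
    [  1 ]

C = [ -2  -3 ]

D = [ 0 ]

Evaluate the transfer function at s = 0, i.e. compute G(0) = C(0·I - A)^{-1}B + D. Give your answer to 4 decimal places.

-29.0000

G(0) = C(-A)^{-1}B + D = -C A^{-1} B + D.
det A = 3, so A^{-1} = (1/3)·adj(A) = [[1, -2], [4/3, -7/3]]
A^{-1} B = [-5, -19/3]^T
C A^{-1} B = 29
G(0) = D - C A^{-1} B = 0 - (29) = -29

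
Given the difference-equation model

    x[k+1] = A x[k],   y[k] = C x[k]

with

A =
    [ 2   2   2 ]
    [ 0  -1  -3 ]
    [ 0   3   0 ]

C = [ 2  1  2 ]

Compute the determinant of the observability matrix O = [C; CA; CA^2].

CA = [[4, 9, 1]]
CA^2 = [[8, 2, -19]]
Observability matrix O = [C; CA; CA^2] = [[2, 1, 2], [4, 9, 1], [8, 2, -19]]
Expanding along the first row, det(O) = 2·(9·(-19) - 1·2) - 1·(4·(-19) - 1·8) + 2·(4·2 - 9·8) = 2·(-173) - 1·(-84) + 2·(-64) = -390
Since det(O) ≠ 0, rank(O) = 3 and the system is completely observable.

-390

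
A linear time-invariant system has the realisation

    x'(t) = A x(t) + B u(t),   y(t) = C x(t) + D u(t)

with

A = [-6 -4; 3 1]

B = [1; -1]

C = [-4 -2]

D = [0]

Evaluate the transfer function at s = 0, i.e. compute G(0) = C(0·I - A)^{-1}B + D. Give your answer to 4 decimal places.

-1.0000

G(0) = C(-A)^{-1}B + D = -C A^{-1} B + D.
det A = 6, so A^{-1} = (1/6)·adj(A) = [[1/6, 2/3], [-1/2, -1]]
A^{-1} B = [-1/2, 1/2]^T
C A^{-1} B = 1
G(0) = D - C A^{-1} B = 0 - (1) = -1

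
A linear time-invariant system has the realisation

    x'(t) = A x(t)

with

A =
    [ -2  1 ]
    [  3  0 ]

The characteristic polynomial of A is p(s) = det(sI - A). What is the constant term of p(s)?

-3

For a 2×2 matrix, det(sI - A) = s^2 - (tr A)s + det A.
tr A = -2, det A = -3.
So p(s) = s^2 + 2s - 3.
The constant term is -3.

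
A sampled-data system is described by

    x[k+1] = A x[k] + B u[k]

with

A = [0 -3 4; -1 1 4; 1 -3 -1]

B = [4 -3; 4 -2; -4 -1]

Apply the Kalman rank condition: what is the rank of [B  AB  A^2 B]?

3

AB = [[-28, 2], [-16, -3], [-4, 4]]
A^2B = [[32, 25], [-4, 11], [24, 7]]
Controllability matrix C = [B  AB  A^2B] = [[4, -3, -28, 2, 32, 25], [4, -2, -16, -3, -4, 11], [-4, -1, -4, 4, 24, 7]]
Take the 3×3 submatrix of C formed by columns 1, 2, 3: [[4, -3, -28], [4, -2, -16], [-4, -1, -4]]. Its determinant is 4·((-2)·(-4) - (-16)·(-1)) - (-3)·(4·(-4) - (-16)·(-4)) + (-28)·(4·(-1) - (-2)·(-4)) = 4·(-8) - (-3)·(-80) + (-28)·(-12) = 64 ≠ 0.
So rank(C) ≥ 3; since C has 3 rows, rank(C) = 3.
rank(C) = 3 = n, so the pair (A, B) is completely controllable.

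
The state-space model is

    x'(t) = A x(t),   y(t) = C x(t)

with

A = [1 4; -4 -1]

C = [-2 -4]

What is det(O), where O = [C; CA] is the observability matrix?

64

CA = [[14, -4]]
Observability matrix O = [C; CA] = [[-2, -4], [14, -4]]
det(O) = (-2)·(-4) - (-4)·14 = 8 - (-56) = 64
Since det(O) ≠ 0, rank(O) = 2 and the system is completely observable.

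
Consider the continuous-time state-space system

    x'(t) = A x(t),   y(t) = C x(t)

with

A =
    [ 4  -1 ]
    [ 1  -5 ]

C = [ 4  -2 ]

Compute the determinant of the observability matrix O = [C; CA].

52

CA = [[14, 6]]
Observability matrix O = [C; CA] = [[4, -2], [14, 6]]
det(O) = 4·6 - (-2)·14 = 24 - (-28) = 52
Since det(O) ≠ 0, rank(O) = 2 and the system is completely observable.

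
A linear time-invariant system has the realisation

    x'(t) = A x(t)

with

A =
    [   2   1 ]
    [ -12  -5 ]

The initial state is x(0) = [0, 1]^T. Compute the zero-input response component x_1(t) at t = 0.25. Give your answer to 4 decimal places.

det(sI - A) = s^2 - (tr A)s + det A, with tr A = 2 + (-5) = -3 and det A = 2·(-5) - 1·(-12) = -10 - (-12) = 2.
So p(s) = det(sI - A) = s^2 + 3s + 2.
Factor s^2 + 3s + 2: two numbers with sum -3 and product 2 are -1 and -2, so s^2 + 3s + 2 = (s + 1)(s + 2).
Hence p(s) = (s + 1) (s + 2), with roots -2, -1.
The eigenvalues -2, -1 are distinct and real, so A is diagonalisable and x(t) = e^{At} x(0) = V diag(e^{λ_i t}) V^{-1} x(0), where the columns of V are the eigenvectors.
λ = -2: A - (-2)I = [[4, 1], [-12, -3]]. Row 1 gives 4·v1 + 1·v2 = 0, so take v_1 = [-1, 4]^T.
λ = -1: A - (-1)I = [[3, 1], [-12, -4]]. Row 1 gives 3·v1 + 1·v2 = 0, so take v_2 = [1, -3]^T.
V = [v_1 v_2] = [[-1, 1], [4, -3]] has det V = -1, so V^{-1} = adj(V)/det V = [[3, 1], [4, 1]].
Modal coordinates z(0) = V^{-1} x(0): 3·0 + 1·1 = 1; 4·0 + 1·1 = 1; so z(0) = [1, 1]^T.
x_1(t) = Σ_i (v_i)_1 · z_i(0) · e^{λ_i t} (row 1 of V times the modal terms).
x_1(0.25) = (-1)·1·e^{-2·0.25} + 1·1·e^{-1·0.25} = (-1)·0.606531 + 1·0.778801 = 0.1723.

0.1723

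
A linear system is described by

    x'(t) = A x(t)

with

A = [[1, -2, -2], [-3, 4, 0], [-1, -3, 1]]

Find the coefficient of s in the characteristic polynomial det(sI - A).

Expand det(sI - A) for the 3×3 matrix.
p(s) = s^3 - 6s^2 + s + 28.
(Check: constant term = det(-A) = (-1)^3 det A = 28; coefficient of s^2 = -tr A = -6.)
The coefficient of s is 1.

1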